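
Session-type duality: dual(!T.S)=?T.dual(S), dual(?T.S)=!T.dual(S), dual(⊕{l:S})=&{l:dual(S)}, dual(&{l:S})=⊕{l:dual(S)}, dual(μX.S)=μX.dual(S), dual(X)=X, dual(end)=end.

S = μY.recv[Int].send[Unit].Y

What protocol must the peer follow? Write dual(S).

μY.send[Int].recv[Unit].Y

μY → μY  (rec unchanged)
  recv[Int] → send[Int]
    send[Unit] → recv[Unit]
      Y self-dual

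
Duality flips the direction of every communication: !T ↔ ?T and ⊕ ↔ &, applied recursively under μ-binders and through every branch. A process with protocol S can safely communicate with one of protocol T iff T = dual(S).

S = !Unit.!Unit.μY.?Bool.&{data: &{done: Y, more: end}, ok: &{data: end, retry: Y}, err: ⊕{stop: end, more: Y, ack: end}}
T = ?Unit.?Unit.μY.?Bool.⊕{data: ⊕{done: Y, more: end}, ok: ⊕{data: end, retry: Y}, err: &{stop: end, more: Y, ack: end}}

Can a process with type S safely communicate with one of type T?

NO

!Unit ‖ ?Unit  ✓
  !Unit ‖ ?Unit  ✓
    μY ‖ μY  ✓ (rec unchanged)
      ?Bool ‖ ?Bool  ✗ same direction on both sides — not dual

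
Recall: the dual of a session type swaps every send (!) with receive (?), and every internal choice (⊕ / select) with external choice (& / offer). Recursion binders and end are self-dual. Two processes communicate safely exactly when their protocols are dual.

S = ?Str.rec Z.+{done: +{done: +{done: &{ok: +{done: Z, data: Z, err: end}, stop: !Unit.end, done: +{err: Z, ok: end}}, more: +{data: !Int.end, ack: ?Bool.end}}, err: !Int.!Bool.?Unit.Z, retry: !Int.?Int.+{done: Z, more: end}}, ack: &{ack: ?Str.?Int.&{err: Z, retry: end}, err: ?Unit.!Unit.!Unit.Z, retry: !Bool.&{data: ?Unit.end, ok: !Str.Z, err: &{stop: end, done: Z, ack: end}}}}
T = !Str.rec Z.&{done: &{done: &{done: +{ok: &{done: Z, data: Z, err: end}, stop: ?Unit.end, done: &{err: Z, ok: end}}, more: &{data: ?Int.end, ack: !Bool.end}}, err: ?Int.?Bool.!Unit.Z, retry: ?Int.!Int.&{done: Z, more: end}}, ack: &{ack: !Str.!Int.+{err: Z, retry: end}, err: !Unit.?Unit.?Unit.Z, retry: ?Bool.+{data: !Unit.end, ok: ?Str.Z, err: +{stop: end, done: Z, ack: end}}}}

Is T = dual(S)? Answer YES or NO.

NO

?Str | !Str  ✓
  rec Z | rec Z  ✓ (rec unchanged)
    +{done,ack} | &{done,ack}  ✓ label sets agree
      case done:
        +{done,err,retry} | &{done,err,retry}  ✓ label sets agree
          case done:
            +{done,more} | &{done,more}  ✓ label sets agree
              case done:
                &{ok,stop,done} | +{ok,stop,done}  ✓ label sets agree
                  case ok:
                    +{done,data,err} | &{done,data,err}  ✓ label sets agree
                      case done:
                        Z | Z  ✓
                      case data:
                        Z | Z  ✓
                      case err:
                        end | end  ✓
                  case stop:
                    !Unit | ?Unit  ✓
                      end | end  ✓
                  case done:
                    +{err,ok} | &{err,ok}  ✓ label sets agree
                      case err:
                        Z | Z  ✓
                      case ok:
                        end | end  ✓
              case more:
                +{data,ack} | &{data,ack}  ✓ label sets agree
                  case data:
                    !Int | ?Int  ✓
                      end | end  ✓
                  case ack:
                    ?Bool | !Bool  ✓
                      end | end  ✓
          case err:
            !Int | ?Int  ✓
              !Bool | ?Bool  ✓
                ?Unit | !Unit  ✓
                  Z | Z  ✓
          case retry:
            !Int | ?Int  ✓
              ?Int | !Int  ✓
                +{done,more} | &{done,more}  ✓ label sets agree
                  case done:
                    Z | Z  ✓
                  case more:
                    end | end  ✓
      case ack:
        &{ack,err,retry} | &{ack,err,retry}  ✗ choice polarity not flipped — not dual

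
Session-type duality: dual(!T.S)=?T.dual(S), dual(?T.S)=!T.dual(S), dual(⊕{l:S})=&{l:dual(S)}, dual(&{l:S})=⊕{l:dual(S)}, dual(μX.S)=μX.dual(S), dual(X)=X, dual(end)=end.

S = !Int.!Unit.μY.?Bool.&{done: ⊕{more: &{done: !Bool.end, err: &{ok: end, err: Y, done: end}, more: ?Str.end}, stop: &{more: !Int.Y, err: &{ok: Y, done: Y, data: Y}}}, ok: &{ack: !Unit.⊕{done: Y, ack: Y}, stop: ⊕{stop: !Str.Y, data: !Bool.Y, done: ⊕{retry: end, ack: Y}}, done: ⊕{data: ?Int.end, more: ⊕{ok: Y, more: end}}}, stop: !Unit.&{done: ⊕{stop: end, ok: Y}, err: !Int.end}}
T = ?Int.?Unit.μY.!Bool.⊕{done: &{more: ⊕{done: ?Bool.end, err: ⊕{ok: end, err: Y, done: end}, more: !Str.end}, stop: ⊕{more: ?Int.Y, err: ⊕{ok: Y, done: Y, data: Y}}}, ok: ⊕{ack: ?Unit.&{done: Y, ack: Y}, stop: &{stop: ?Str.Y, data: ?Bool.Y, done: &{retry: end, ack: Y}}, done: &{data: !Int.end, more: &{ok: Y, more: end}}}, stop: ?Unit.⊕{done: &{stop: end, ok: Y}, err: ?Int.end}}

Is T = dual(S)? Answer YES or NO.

YES

!Int ‖ ?Int  ✓
  !Unit ‖ ?Unit  ✓
    μY ‖ μY  ✓ (μ self-dual)
      ?Bool ‖ !Bool  ✓
        &{done,ok,stop} ‖ ⊕{done,ok,stop}  ✓ same labels
          [done]
            ⊕{more,stop} ‖ &{more,stop}  ✓ same labels
              [more]
                &{done,err,more} ‖ ⊕{done,err,more}  ✓ same labels
                  [done]
                    !Bool ‖ ?Bool  ✓
                      end ‖ end  ✓
                  [err]
                    &{ok,err,done} ‖ ⊕{ok,err,done}  ✓ same labels
                      [ok]
                        end ‖ end  ✓
                      [err]
                        Y ‖ Y  ✓
                      [done]
                        end ‖ end  ✓
                  [more]
                    ?Str ‖ !Str  ✓
                      end ‖ end  ✓
              [stop]
                &{more,err} ‖ ⊕{more,err}  ✓ same labels
                  [more]
                    !Int ‖ ?Int  ✓
                      Y ‖ Y  ✓
                  [err]
                    &{ok,done,data} ‖ ⊕{ok,done,data}  ✓ same labels
                      [ok]
                        Y ‖ Y  ✓
                      [done]
                        Y ‖ Y  ✓
                      [data]
                        Y ‖ Y  ✓
          [ok]
            &{ack,stop,done} ‖ ⊕{ack,stop,done}  ✓ same labels
              [ack]
                !Unit ‖ ?Unit  ✓
                  ⊕{done,ack} ‖ &{done,ack}  ✓ same labels
                    [done]
                      Y ‖ Y  ✓
                    [ack]
                      Y ‖ Y  ✓
              [stop]
                ⊕{stop,data,done} ‖ &{stop,data,done}  ✓ same labels
                  [stop]
                    !Str ‖ ?Str  ✓
                      Y ‖ Y  ✓
                  [data]
                    !Bool ‖ ?Bool  ✓
                      Y ‖ Y  ✓
                  [done]
                    ⊕{retry,ack} ‖ &{retry,ack}  ✓ same labels
                      [retry]
                        end ‖ end  ✓
                      [ack]
                        Y ‖ Y  ✓
              [done]
                ⊕{data,more} ‖ &{data,more}  ✓ same labels
                  [data]
                    ?Int ‖ !Int  ✓
                      end ‖ end  ✓
                  [more]
                    ⊕{ok,more} ‖ &{ok,more}  ✓ same labels
                      [ok]
                        Y ‖ Y  ✓
                      [more]
                        end ‖ end  ✓
          [stop]
            !Unit ‖ ?Unit  ✓
              &{done,err} ‖ ⊕{done,err}  ✓ same labels
                [done]
                  ⊕{stop,ok} ‖ &{stop,ok}  ✓ same labels
                    [stop]
                      end ‖ end  ✓
                    [ok]
                      Y ‖ Y  ✓
                [err]
                  !Int ‖ ?Int  ✓
                    end ‖ end  ✓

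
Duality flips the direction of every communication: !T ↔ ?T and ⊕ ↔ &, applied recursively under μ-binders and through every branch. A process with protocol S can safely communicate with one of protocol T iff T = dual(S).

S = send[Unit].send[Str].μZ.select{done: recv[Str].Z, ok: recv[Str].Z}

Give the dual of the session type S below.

send[Unit] ↦ recv[Unit]
  send[Str] ↦ recv[Str]
    μZ ↦ μZ  (rec unchanged)
      select{done,ok} ↦ offer{done,ok}  (select→offer)
        case done:
          recv[Str] ↦ send[Str]
            dual(Z) = Z
        case ok:
          recv[Str] ↦ send[Str]
            dual(Z) = Z

recv[Unit].recv[Str].μZ.offer{done: send[Str].Z, ok: send[Str].Z}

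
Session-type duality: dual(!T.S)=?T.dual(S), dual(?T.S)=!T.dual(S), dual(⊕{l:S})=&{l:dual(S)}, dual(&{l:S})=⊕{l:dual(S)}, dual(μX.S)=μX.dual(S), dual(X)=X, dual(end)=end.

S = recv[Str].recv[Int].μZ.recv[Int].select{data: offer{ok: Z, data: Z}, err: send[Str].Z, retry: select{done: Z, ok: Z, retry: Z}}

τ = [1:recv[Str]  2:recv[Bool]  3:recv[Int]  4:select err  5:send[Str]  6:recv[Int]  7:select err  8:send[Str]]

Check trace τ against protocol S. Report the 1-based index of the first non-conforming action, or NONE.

[1] recv[Str]  ok  cont: recv[Int].μZ.…
[2] got recv[Bool], protocol expects recv[Int]  ✗

2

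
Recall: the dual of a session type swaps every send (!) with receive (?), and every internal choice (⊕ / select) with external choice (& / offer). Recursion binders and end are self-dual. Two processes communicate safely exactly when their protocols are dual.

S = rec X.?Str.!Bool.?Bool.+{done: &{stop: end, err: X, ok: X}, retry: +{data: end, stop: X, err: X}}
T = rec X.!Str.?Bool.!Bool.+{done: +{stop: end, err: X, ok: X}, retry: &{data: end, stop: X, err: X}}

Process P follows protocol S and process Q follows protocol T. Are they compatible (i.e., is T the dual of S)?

rec X vs rec X  match (binder kept)
  ?Str vs !Str  match
    !Bool vs ?Bool  match
      ?Bool vs !Bool  match
        +{done,retry} vs +{done,retry}  ✗ choice polarity not flipped — not dual

NO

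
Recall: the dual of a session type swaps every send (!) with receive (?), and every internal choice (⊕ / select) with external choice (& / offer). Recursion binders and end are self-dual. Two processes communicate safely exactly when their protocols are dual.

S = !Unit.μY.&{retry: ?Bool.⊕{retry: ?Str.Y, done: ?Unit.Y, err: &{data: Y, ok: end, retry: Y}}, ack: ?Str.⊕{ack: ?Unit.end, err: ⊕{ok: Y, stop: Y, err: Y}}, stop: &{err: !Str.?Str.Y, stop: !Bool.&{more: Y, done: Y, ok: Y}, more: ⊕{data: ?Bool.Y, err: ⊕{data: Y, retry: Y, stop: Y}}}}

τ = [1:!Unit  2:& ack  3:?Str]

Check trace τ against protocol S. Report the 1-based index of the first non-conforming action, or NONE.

NONE

step 1: !Unit  ✓  state: μY.…
step 2: & ack  ✓  state: ?Str.⊕{ack: ?Unit.end, err: ⊕{ok: μY.…, stop: μY.…, err: μY.…}}
step 3: ?Str  ✓  state: ⊕{ack: ?Unit.end, err: ⊕{ok: μY.…, stop: μY.…, err: μY.…}}
trace exhausted — no violation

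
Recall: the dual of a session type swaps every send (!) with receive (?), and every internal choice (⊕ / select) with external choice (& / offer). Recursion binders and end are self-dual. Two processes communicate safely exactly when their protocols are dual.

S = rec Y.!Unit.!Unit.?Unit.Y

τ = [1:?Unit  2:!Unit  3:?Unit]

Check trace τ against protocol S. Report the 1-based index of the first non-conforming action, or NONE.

step 1: got ?Unit, protocol expects !Unit  ✗

1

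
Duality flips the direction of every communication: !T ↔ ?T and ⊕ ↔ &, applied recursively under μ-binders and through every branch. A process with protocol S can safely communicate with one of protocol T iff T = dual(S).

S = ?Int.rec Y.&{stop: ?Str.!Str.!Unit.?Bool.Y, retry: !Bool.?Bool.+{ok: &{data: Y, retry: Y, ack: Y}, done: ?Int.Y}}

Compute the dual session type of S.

?Int = !Int
  rec Y = rec Y  (μ self-dual)
    &{stop,retry} = +{stop,retry}  (&→⊕)
      case stop:
        ?Str = !Str
          !Str = ?Str
            !Unit = ?Unit
              ?Bool = !Bool
                Y ↦ Y
      case retry:
        !Bool = ?Bool
          ?Bool = !Bool
            +{ok,done} = &{ok,done}  (internal→external)
              case ok:
                &{data,retry,ack} = +{data,retry,ack}  (&→⊕)
                  case data:
                    Y ↦ Y
                  case retry:
                    Y ↦ Y
                  case ack:
                    Y ↦ Y
              case done:
                ?Int = !Int
                  Y ↦ Y

!Int.rec Y.+{stop: !Str.?Str.?Unit.!Bool.Y, retry: ?Bool.!Bool.&{ok: +{data: Y, retry: Y, ack: Y}, done: !Int.Y}}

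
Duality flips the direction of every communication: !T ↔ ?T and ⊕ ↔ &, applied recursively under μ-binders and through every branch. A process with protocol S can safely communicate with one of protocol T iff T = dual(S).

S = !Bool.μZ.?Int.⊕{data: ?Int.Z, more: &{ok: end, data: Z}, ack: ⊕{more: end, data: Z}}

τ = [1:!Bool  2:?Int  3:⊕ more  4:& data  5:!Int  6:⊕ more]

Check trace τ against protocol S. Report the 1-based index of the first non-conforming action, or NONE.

step 1: !Bool  ✓  state: μZ.…
step 2: ?Int  ✓  state: ⊕{data: ?Int.μZ.…, more: &{ok: end, data: μZ.…}, ack: ⊕{more: end, data: μZ.…}}
step 3: ⊕ more  ✓  state: &{ok: end, data: μZ.…}
step 4: & data  ✓  state: μZ.…
step 5: got !Int, protocol expects ?Int  ✗

5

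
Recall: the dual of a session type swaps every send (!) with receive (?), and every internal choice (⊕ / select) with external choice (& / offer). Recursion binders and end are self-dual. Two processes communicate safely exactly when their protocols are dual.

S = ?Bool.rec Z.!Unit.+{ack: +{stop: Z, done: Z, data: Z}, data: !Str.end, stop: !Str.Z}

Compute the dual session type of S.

!Bool.rec Z.?Unit.&{ack: &{stop: Z, done: Z, data: Z}, data: ?Str.end, stop: ?Str.Z}

?Bool ↦ !Bool
  rec Z ↦ rec Z  (binder kept)
    !Unit ↦ ?Unit
      +{ack,data,stop} ↦ &{ack,data,stop}  (⊕→&)
        case ack:
          +{stop,done,data} ↦ &{stop,done,data}  (⊕→&)
            case stop:
              Z self-dual
            case done:
              Z self-dual
            case data:
              Z self-dual
        case data:
          !Str ↦ ?Str
            end self-dual
        case stop:
          !Str ↦ ?Str
            Z self-dual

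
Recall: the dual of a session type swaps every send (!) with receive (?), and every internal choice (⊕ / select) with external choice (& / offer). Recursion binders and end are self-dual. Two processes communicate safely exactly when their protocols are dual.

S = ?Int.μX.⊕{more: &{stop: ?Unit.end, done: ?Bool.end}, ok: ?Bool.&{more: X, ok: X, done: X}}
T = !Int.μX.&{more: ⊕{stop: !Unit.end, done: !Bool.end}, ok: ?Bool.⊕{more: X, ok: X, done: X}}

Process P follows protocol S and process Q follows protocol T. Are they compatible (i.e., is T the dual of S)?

NO

?Int ‖ !Int  ok
  μX ‖ μX  ok (μ self-dual)
    ⊕{more,ok} ‖ &{more,ok}  ok labels match
      • more:
        &{stop,done} ‖ ⊕{stop,done}  ok labels match
          • stop:
            ?Unit ‖ !Unit  ok
              end ‖ end  ok
          • done:
            ?Bool ‖ !Bool  ok
              end ‖ end  ok
      • ok:
        ?Bool ‖ ?Bool  ✗ same direction on both sides — not dual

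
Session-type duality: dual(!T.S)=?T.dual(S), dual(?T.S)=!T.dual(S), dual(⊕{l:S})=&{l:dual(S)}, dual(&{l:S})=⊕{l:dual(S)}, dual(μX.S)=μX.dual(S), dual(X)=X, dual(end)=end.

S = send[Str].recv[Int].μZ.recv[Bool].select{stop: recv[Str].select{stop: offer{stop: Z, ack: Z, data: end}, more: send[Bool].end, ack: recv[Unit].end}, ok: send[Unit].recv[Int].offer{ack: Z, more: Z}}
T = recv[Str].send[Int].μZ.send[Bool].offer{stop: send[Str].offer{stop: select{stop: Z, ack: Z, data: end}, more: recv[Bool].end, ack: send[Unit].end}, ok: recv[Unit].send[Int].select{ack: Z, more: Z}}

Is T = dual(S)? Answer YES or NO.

YES

send[Str] ‖ recv[Str]  ok
  recv[Int] ‖ send[Int]  ok
    μZ ‖ μZ  ok (rec unchanged)
      recv[Bool] ‖ send[Bool]  ok
        select{stop,ok} ‖ offer{stop,ok}  ok labels match
          [stop]
            recv[Str] ‖ send[Str]  ok
              select{stop,more,ack} ‖ offer{stop,more,ack}  ok labels match
                [stop]
                  offer{stop,ack,data} ‖ select{stop,ack,data}  ok labels match
                    [stop]
                      Z ‖ Z  ok
                    [ack]
                      Z ‖ Z  ok
                    [data]
                      end ‖ end  ok
                [more]
                  send[Bool] ‖ recv[Bool]  ok
                    end ‖ end  ok
                [ack]
                  recv[Unit] ‖ send[Unit]  ok
                    end ‖ end  ok
          [ok]
            send[Unit] ‖ recv[Unit]  ok
              recv[Int] ‖ send[Int]  ok
                offer{ack,more} ‖ select{ack,more}  ok labels match
                  [ack]
                    Z ‖ Z  ok
                  [more]
                    Z ‖ Z  ok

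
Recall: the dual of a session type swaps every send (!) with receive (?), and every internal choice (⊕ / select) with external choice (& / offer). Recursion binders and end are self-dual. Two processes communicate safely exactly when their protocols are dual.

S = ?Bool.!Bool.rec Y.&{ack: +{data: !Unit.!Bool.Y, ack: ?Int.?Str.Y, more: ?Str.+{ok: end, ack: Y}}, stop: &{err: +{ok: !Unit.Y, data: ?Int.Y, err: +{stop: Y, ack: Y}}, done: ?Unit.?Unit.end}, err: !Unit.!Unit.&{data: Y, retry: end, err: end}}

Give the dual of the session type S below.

!Bool.?Bool.rec Y.+{ack: &{data: ?Unit.?Bool.Y, ack: !Int.!Str.Y, more: !Str.&{ok: end, ack: Y}}, stop: +{err: &{ok: ?Unit.Y, data: !Int.Y, err: &{stop: Y, ack: Y}}, done: !Unit.!Unit.end}, err: ?Unit.?Unit.+{data: Y, retry: end, err: end}}

?Bool → !Bool
  !Bool → ?Bool
    rec Y → rec Y  (μ self-dual)
      &{ack,stop,err} → +{ack,stop,err}  (external→internal)
        [ack]
          +{data,ack,more} → &{data,ack,more}  (⊕→&)
            [data]
              !Unit → ?Unit
                !Bool → ?Bool
                  dual(Y) = Y
            [ack]
              ?Int → !Int
                ?Str → !Str
                  dual(Y) = Y
            [more]
              ?Str → !Str
                +{ok,ack} → &{ok,ack}  (⊕→&)
                  [ok]
                    dual(end) = end
                  [ack]
                    dual(Y) = Y
        [stop]
          &{err,done} → +{err,done}  (external→internal)
            [err]
              +{ok,data,err} → &{ok,data,err}  (⊕→&)
                [ok]
                  !Unit → ?Unit
                    dual(Y) = Y
                [data]
                  ?Int → !Int
                    dual(Y) = Y
                [err]
                  +{stop,ack} → &{stop,ack}  (⊕→&)
                    [stop]
                      dual(Y) = Y
                    [ack]
                      dual(Y) = Y
            [done]
              ?Unit → !Unit
                ?Unit → !Unit
                  dual(end) = end
        [err]
          !Unit → ?Unit
            !Unit → ?Unit
              &{data,retry,err} → +{data,retry,err}  (external→internal)
                [data]
                  dual(Y) = Y
                [retry]
                  dual(end) = end
                [err]
                  dual(end) = end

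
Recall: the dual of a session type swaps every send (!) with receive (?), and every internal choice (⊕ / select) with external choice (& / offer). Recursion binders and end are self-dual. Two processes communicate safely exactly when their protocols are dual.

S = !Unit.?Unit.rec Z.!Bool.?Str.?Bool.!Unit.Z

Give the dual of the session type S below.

?Unit.!Unit.rec Z.?Bool.!Str.!Bool.?Unit.Z

!Unit → ?Unit
  ?Unit → !Unit
    rec Z → rec Z  (μ self-dual)
      !Bool → ?Bool
        ?Str → !Str
          ?Bool → !Bool
            !Unit → ?Unit
              Z self-dual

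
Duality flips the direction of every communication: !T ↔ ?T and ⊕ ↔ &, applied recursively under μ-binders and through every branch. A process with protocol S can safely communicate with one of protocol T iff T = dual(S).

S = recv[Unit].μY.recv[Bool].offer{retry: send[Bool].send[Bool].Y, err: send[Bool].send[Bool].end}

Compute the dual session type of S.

send[Unit].μY.send[Bool].select{retry: recv[Bool].recv[Bool].Y, err: recv[Bool].recv[Bool].end}

recv[Unit] → send[Unit]
  μY → μY  (μ self-dual)
    recv[Bool] → send[Bool]
      offer{retry,err} → select{retry,err}  (&→⊕)
        case retry:
          send[Bool] → recv[Bool]
            send[Bool] → recv[Bool]
              Y self-dual
        case err:
          send[Bool] → recv[Bool]
            send[Bool] → recv[Bool]
              end self-dual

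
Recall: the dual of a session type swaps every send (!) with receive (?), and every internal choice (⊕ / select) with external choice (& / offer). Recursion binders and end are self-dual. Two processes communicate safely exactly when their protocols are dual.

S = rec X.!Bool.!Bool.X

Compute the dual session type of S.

rec X.?Bool.?Bool.X

rec X ↦ rec X  (binder kept)
  !Bool ↦ ?Bool
    !Bool ↦ ?Bool
      dual(X) = X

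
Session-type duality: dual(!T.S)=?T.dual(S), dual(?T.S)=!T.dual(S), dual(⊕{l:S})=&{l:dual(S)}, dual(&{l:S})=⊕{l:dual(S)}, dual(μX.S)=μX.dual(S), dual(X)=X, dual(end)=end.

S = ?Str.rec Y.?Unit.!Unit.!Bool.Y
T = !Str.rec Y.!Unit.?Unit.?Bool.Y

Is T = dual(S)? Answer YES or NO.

YES

?Str ‖ !Str  match
  rec Y ‖ rec Y  match (binder kept)
    ?Unit ‖ !Unit  match
      !Unit ‖ ?Unit  match
        !Bool ‖ ?Bool  match
          Y ‖ Y  match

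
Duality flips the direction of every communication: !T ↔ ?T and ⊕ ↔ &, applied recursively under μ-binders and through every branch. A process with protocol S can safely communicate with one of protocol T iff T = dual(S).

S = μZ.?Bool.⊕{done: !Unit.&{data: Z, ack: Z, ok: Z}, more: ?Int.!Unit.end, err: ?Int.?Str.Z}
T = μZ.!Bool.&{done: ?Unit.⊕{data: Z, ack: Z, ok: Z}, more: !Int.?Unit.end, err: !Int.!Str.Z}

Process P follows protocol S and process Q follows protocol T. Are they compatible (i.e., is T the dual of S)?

μZ | μZ  ✓ (rec unchanged)
  ?Bool | !Bool  ✓
    ⊕{done,more,err} | &{done,more,err}  ✓ labels match
      • done:
        !Unit | ?Unit  ✓
          &{data,ack,ok} | ⊕{data,ack,ok}  ✓ labels match
            • data:
              Z | Z  ✓
            • ack:
              Z | Z  ✓
            • ok:
              Z | Z  ✓
      • more:
        ?Int | !Int  ✓
          !Unit | ?Unit  ✓
            end | end  ✓
      • err:
        ?Int | !Int  ✓
          ?Str | !Str  ✓
            Z | Z  ✓

YES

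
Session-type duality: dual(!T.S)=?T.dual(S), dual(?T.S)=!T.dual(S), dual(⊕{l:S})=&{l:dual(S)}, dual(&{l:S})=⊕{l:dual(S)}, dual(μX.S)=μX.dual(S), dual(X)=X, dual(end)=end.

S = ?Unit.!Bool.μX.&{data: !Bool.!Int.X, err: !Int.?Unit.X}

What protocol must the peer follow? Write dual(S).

!Unit.?Bool.μX.⊕{data: ?Bool.?Int.X, err: ?Int.!Unit.X}

?Unit ↦ !Unit
  !Bool ↦ ?Bool
    μX ↦ μX  (rec unchanged)
      &{data,err} ↦ ⊕{data,err}  (offer→select)
        • data:
          !Bool ↦ ?Bool
            !Int ↦ ?Int
              X self-dual
        • err:
          !Int ↦ ?Int
            ?Unit ↦ !Unit
              X self-dual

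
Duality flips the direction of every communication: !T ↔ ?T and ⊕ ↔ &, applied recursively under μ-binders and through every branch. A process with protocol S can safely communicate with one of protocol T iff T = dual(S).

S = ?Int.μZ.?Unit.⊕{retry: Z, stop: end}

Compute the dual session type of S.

?Int → !Int
  μZ → μZ  (rec unchanged)
    ?Unit → !Unit
      ⊕{retry,stop} → &{retry,stop}  (select→offer)
        case retry:
          Z ↦ Z
        case stop:
          end ↦ end

!Int.μZ.!Unit.&{retry: Z, stop: end}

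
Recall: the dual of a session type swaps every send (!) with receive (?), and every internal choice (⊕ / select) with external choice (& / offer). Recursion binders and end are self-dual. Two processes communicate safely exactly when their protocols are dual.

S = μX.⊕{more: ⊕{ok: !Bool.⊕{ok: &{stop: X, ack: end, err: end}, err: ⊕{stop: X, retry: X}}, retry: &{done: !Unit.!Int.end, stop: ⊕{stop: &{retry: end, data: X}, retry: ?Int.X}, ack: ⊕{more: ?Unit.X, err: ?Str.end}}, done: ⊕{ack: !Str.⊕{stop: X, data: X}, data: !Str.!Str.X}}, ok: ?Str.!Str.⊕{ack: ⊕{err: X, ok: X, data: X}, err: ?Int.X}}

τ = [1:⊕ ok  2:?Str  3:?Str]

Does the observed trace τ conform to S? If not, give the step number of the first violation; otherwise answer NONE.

@1 ⊕ ok  ✓  now at ?Str.!Str.⊕{ack: ⊕{err: μX.…, ok: μX.…, data: μX.…}, err: ?Int.μX.…}
@2 ?Str  ✓  now at !Str.⊕{ack: ⊕{err: μX.…, ok: μX.…, data: μX.…}, err: ?Int.μX.…}
@3 got ?Str, protocol expects !Str  ✗

3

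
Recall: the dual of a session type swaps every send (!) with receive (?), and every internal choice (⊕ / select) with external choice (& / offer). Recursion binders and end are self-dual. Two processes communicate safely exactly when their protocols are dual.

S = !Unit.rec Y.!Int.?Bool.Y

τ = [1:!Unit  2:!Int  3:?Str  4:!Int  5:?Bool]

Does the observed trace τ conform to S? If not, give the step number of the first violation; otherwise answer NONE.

[1] !Unit  ok  now at rec Y.…
[2] !Int  ok  now at ?Bool.rec Y.…
[3] got ?Str, protocol expects ?Bool  ✗

3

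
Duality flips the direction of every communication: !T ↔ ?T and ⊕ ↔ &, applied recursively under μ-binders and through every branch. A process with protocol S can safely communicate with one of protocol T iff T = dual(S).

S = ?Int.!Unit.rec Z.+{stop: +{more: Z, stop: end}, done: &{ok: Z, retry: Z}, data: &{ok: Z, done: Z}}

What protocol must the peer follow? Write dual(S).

!Int.?Unit.rec Z.&{stop: &{more: Z, stop: end}, done: +{ok: Z, retry: Z}, data: +{ok: Z, done: Z}}

?Int → !Int
  !Unit → ?Unit
    rec Z → rec Z  (binder kept)
      +{stop,done,data} → &{stop,done,data}  (⊕→&)
        [stop]
          +{more,stop} → &{more,stop}  (⊕→&)
            [more]
              dual(Z) = Z
            [stop]
              dual(end) = end
        [done]
          &{ok,retry} → +{ok,retry}  (external→internal)
            [ok]
              dual(Z) = Z
            [retry]
              dual(Z) = Z
        [data]
          &{ok,done} → +{ok,done}  (external→internal)
            [ok]
              dual(Z) = Z
            [done]
              dual(Z) = Z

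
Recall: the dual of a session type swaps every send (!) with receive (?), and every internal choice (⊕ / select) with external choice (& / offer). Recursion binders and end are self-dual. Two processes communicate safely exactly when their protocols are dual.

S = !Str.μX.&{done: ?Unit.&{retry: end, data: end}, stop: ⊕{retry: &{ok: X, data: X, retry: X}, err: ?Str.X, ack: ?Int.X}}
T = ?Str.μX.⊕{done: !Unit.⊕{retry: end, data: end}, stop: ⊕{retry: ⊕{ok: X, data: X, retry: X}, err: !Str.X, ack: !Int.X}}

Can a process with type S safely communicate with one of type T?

!Str | ?Str  ✓
  μX | μX  ✓ (binder kept)
    &{done,stop} | ⊕{done,stop}  ✓ label sets agree
      • done:
        ?Unit | !Unit  ✓
          &{retry,data} | ⊕{retry,data}  ✓ label sets agree
            • retry:
              end | end  ✓
            • data:
              end | end  ✓
      • stop:
        ⊕{retry,err,ack} | ⊕{retry,err,ack}  ✗ choice polarity not flipped — not dual

NO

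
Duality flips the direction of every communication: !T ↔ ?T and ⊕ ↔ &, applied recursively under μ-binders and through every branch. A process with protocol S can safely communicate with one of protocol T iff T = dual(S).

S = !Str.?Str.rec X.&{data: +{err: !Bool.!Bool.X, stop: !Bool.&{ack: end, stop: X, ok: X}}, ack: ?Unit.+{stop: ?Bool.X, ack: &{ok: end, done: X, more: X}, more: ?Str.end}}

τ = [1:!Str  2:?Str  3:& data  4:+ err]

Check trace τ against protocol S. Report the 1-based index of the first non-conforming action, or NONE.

@1 !Str  ✓  residual = ?Str.rec X.…
@2 ?Str  ✓  residual = rec X.…
@3 & data  ✓  residual = +{err: !Bool.!Bool.rec X.…, stop: !Bool.&{ack: end, stop: rec X.…, ok: rec X.…}}
@4 + err  ✓  residual = !Bool.!Bool.rec X.…
all 4 steps conform

NONE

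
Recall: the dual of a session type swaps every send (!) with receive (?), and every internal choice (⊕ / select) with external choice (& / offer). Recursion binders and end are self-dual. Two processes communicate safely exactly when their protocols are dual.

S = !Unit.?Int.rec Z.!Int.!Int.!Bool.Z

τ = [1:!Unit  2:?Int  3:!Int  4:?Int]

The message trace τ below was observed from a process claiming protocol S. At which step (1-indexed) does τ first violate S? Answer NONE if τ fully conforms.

4

step 1: !Unit  ok  cont: ?Int.rec Z.…
step 2: ?Int  ok  cont: rec Z.…
step 3: !Int  ok  cont: !Int.!Bool.rec Z.…
step 4: got ?Int, protocol expects !Int  ✗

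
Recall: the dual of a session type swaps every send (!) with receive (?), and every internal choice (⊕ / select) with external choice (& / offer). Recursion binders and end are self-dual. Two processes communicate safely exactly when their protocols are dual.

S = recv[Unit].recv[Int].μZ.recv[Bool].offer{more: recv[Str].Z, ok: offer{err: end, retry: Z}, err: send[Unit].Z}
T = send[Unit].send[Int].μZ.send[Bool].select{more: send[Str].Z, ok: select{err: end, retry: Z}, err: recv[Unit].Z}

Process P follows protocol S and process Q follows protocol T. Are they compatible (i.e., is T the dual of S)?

YES

recv[Unit] ‖ send[Unit]  ✓
  recv[Int] ‖ send[Int]  ✓
    μZ ‖ μZ  ✓ (rec unchanged)
      recv[Bool] ‖ send[Bool]  ✓
        offer{more,ok,err} ‖ select{more,ok,err}  ✓ label sets agree
          [more]
            recv[Str] ‖ send[Str]  ✓
              Z ‖ Z  ✓
          [ok]
            offer{err,retry} ‖ select{err,retry}  ✓ label sets agree
              [err]
                end ‖ end  ✓
              [retry]
                Z ‖ Z  ✓
          [err]
            send[Unit] ‖ recv[Unit]  ✓
              Z ‖ Z  ✓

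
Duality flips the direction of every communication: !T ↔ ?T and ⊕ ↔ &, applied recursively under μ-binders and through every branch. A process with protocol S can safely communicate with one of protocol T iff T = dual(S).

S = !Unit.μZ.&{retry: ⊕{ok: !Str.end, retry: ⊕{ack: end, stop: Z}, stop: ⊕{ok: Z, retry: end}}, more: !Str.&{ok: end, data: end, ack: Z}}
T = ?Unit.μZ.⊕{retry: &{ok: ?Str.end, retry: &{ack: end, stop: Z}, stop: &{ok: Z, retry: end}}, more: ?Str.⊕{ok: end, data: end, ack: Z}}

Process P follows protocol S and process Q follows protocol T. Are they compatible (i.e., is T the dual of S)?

YES

!Unit vs ?Unit  ✓
  μZ vs μZ  ✓ (binder kept)
    &{retry,more} vs ⊕{retry,more}  ✓ labels match
      • retry:
        ⊕{ok,retry,stop} vs &{ok,retry,stop}  ✓ labels match
          • ok:
            !Str vs ?Str  ✓
              end vs end  ✓
          • retry:
            ⊕{ack,stop} vs &{ack,stop}  ✓ labels match
              • ack:
                end vs end  ✓
              • stop:
                Z vs Z  ✓
          • stop:
            ⊕{ok,retry} vs &{ok,retry}  ✓ labels match
              • ok:
                Z vs Z  ✓
              • retry:
                end vs end  ✓
      • more:
        !Str vs ?Str  ✓
          &{ok,data,ack} vs ⊕{ok,data,ack}  ✓ labels match
            • ok:
              end vs end  ✓
            • data:
              end vs end  ✓
            • ack:
              Z vs Z  ✓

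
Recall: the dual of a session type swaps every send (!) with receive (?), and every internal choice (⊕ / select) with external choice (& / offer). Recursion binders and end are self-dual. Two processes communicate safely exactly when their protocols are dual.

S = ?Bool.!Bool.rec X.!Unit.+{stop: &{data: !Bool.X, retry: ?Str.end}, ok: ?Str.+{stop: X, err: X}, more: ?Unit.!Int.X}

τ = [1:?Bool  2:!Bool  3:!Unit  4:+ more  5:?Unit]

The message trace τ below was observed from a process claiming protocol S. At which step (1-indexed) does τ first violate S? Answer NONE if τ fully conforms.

@1 ?Bool  ok  residual = !Bool.rec X.…
@2 !Bool  ok  residual = rec X.…
@3 !Unit  ok  residual = +{stop: &{data: !Bool.rec X.…, retry: ?Str.end}, ok: ?Str.+{stop: rec X.…, err: rec X.…}, more: ?Unit.!Int.rec X.…}
@4 + more  ok  residual = ?Unit.!Int.rec X.…
@5 ?Unit  ok  residual = !Int.rec X.…
all 5 steps conform

NONE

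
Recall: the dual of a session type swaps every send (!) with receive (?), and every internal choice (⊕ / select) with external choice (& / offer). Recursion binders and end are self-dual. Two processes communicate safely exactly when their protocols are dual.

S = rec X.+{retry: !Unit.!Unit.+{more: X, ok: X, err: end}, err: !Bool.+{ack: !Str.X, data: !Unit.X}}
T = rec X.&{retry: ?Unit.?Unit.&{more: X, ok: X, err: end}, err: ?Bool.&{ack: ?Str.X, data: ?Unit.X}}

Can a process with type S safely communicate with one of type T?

rec X | rec X  ✓ (μ self-dual)
  +{retry,err} | &{retry,err}  ✓ labels match
    case retry:
      !Unit | ?Unit  ✓
        !Unit | ?Unit  ✓
          +{more,ok,err} | &{more,ok,err}  ✓ labels match
            case more:
              X | X  ✓
            case ok:
              X | X  ✓
            case err:
              end | end  ✓
    case err:
      !Bool | ?Bool  ✓
        +{ack,data} | &{ack,data}  ✓ labels match
          case ack:
            !Str | ?Str  ✓
              X | X  ✓
          case data:
            !Unit | ?Unit  ✓
              X | X  ✓

YES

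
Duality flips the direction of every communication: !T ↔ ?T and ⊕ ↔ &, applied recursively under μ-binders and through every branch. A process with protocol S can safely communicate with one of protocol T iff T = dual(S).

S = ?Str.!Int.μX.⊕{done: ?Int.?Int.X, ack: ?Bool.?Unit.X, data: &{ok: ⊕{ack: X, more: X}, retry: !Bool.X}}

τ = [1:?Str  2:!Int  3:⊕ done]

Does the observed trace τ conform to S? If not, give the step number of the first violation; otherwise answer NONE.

step 1: ?Str  match  cont: !Int.μX.…
step 2: !Int  match  cont: μX.…
step 3: ⊕ done  match  cont: ?Int.?Int.μX.…
all 3 steps conform

NONE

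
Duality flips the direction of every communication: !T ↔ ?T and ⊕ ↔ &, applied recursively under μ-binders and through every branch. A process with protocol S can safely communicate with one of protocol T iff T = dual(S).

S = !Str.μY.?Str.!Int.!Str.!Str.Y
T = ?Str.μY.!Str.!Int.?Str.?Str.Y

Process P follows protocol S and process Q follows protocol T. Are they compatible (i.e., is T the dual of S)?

NO

!Str ‖ ?Str  match
  μY ‖ μY  match (rec unchanged)
    ?Str ‖ !Str  match
      !Int ‖ !Int  ✗ same direction on both sides — not dual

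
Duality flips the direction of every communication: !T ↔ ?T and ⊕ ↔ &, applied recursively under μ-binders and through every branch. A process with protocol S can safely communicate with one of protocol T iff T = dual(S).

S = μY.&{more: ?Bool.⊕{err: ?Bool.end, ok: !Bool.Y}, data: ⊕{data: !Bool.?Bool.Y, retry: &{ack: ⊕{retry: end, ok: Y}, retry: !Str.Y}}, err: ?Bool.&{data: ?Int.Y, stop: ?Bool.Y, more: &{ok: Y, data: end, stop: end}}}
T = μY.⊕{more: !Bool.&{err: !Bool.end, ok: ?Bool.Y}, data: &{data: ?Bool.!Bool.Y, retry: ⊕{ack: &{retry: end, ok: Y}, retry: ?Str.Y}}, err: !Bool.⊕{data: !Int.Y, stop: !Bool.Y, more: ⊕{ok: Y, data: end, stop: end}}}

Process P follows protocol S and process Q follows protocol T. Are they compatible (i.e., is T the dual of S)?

YES

μY ‖ μY  ok (binder kept)
  &{more,data,err} ‖ ⊕{more,data,err}  ok label sets agree
    case more:
      ?Bool ‖ !Bool  ok
        ⊕{err,ok} ‖ &{err,ok}  ok label sets agree
          case err:
            ?Bool ‖ !Bool  ok
              end ‖ end  ok
          case ok:
            !Bool ‖ ?Bool  ok
              Y ‖ Y  ok
    case data:
      ⊕{data,retry} ‖ &{data,retry}  ok label sets agree
        case data:
          !Bool ‖ ?Bool  ok
            ?Bool ‖ !Bool  ok
              Y ‖ Y  ok
        case retry:
          &{ack,retry} ‖ ⊕{ack,retry}  ok label sets agree
            case ack:
              ⊕{retry,ok} ‖ &{retry,ok}  ok label sets agree
                case retry:
                  end ‖ end  ok
                case ok:
                  Y ‖ Y  ok
            case retry:
              !Str ‖ ?Str  ok
                Y ‖ Y  ok
    case err:
      ?Bool ‖ !Bool  ok
        &{data,stop,more} ‖ ⊕{data,stop,more}  ok label sets agree
          case data:
            ?Int ‖ !Int  ok
              Y ‖ Y  ok
          case stop:
            ?Bool ‖ !Bool  ok
              Y ‖ Y  ok
          case more:
            &{ok,data,stop} ‖ ⊕{ok,data,stop}  ok label sets agree
              case ok:
                Y ‖ Y  ok
              case data:
                end ‖ end  ok
              case stop:
                end ‖ end  ok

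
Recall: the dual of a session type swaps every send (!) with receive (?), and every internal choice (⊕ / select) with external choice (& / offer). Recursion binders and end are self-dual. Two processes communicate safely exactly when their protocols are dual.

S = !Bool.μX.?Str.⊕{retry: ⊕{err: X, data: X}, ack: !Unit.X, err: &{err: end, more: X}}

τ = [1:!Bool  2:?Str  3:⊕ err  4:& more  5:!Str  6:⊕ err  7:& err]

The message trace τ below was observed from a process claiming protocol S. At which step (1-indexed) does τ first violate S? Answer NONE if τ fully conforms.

5

[1] !Bool  ok  cont: μX.…
[2] ?Str  ok  cont: ⊕{retry: ⊕{err: μX.…, data: μX.…}, ack: !Unit.μX.…, err: &{err: end, more: μX.…}}
[3] ⊕ err  ok  cont: &{err: end, more: μX.…}
[4] & more  ok  cont: μX.…
[5] got !Str, protocol expects ?Str  ✗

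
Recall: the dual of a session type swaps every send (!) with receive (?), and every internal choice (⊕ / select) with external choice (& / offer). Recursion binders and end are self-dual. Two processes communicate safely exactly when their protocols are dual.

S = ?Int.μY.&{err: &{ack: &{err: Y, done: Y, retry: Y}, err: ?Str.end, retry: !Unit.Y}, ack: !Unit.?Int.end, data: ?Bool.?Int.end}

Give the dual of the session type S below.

!Int.μY.⊕{err: ⊕{ack: ⊕{err: Y, done: Y, retry: Y}, err: !Str.end, retry: ?Unit.Y}, ack: ?Unit.!Int.end, data: !Bool.!Int.end}

?Int ↦ !Int
  μY ↦ μY  (μ self-dual)
    &{err,ack,data} ↦ ⊕{err,ack,data}  (external→internal)
      • err:
        &{ack,err,retry} ↦ ⊕{ack,err,retry}  (external→internal)
          • ack:
            &{err,done,retry} ↦ ⊕{err,done,retry}  (external→internal)
              • err:
                Y self-dual
              • done:
                Y self-dual
              • retry:
                Y self-dual
          • err:
            ?Str ↦ !Str
              end self-dual
          • retry:
            !Unit ↦ ?Unit
              Y self-dual
      • ack:
        !Unit ↦ ?Unit
          ?Int ↦ !Int
            end self-dual
      • data:
        ?Bool ↦ !Bool
          ?Int ↦ !Int
            end self-dual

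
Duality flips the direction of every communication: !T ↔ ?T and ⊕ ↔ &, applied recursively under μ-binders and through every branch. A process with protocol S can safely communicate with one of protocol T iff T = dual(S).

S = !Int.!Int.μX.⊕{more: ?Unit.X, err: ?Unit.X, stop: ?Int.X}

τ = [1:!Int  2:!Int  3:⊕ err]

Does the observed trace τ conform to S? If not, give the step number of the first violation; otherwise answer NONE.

[1] !Int  ok  residual = !Int.μX.…
[2] !Int  ok  residual = μX.…
[3] ⊕ err  ok  residual = ?Unit.μX.…
trace exhausted — no violation

NONE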